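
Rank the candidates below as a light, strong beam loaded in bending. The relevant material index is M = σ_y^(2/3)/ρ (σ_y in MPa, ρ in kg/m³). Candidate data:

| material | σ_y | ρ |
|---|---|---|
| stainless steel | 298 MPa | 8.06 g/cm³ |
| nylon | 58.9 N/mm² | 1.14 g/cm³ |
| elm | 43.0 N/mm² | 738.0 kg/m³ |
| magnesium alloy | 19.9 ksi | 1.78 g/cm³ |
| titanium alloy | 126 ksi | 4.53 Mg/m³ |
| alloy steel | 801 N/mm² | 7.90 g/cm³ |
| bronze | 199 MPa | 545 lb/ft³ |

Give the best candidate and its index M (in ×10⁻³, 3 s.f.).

Convert each candidate to consistent units, then evaluate M:
  stainless steel: σ_y = 298.0 MPa, ρ = 8060 kg/m³
  nylon: σ_y = 58.90 MPa, ρ = 1140 kg/m³
  elm: σ_y = 43.00 MPa, ρ = 738.0 kg/m³
  magnesium alloy: σ_y = 137.2 MPa, ρ = 1780 kg/m³
  titanium alloy: σ_y = 868.7 MPa, ρ = 4530 kg/m³
  alloy steel: σ_y = 801.0 MPa, ρ = 7900 kg/m³
  bronze: σ_y = 199.0 MPa, ρ = 8730 kg/m³
  titanium alloy: M = 20.1×10⁻³
  elm: M = 16.6×10⁻³
  magnesium alloy: M = 14.9×10⁻³
  nylon: M = 13.3×10⁻³
  alloy steel: M = 10.9×10⁻³
  stainless steel: M = 5.54×10⁻³
  bronze: M = 3.90×10⁻³
Highest index: titanium alloy.

titanium alloy, M = 20.1×10⁻³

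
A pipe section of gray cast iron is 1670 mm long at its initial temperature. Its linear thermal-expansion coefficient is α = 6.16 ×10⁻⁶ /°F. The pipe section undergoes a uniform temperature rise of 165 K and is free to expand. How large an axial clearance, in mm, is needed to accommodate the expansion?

3.06 mm

Convert α: 6.16×10⁻⁶/°F × (9/5) = 11.1×10⁻⁶/K.
ΔL = α·L₀·ΔT = 11.1×10⁻⁶ × 1670 mm × 165.0 K = 3.06 mm.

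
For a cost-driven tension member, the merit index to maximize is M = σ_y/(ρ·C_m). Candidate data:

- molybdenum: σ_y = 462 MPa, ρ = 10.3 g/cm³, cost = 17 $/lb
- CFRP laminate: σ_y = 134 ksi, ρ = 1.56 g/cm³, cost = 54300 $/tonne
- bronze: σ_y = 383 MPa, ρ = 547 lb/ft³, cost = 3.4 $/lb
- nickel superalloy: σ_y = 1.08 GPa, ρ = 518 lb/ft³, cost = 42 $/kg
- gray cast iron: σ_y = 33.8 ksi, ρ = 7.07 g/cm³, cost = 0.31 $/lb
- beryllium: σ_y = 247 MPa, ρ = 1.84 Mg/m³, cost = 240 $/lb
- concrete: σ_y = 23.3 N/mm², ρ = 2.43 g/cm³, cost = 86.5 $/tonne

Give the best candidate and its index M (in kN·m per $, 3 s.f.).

concrete, M = 111 kN·m per $

Convert each candidate to consistent units, then evaluate M:
  molybdenum: σ_y = 462.0 MPa, ρ = 10300 kg/m³, cost = 37.48 $/kg
  CFRP laminate: σ_y = 923.9 MPa, ρ = 1560 kg/m³, cost = 54.30 $/kg
  bronze: σ_y = 383.0 MPa, ρ = 8762 kg/m³, cost = 7.496 $/kg
  nickel superalloy: σ_y = 1080 MPa, ρ = 8298 kg/m³, cost = 42.00 $/kg
  gray cast iron: σ_y = 233.0 MPa, ρ = 7070 kg/m³, cost = 0.6834 $/kg
  beryllium: σ_y = 247.0 MPa, ρ = 1840 kg/m³, cost = 529.1 $/kg
  concrete: σ_y = 23.30 MPa, ρ = 2430 kg/m³, cost = 0.08650 $/kg
  concrete: M = 111 kN·m per $
  gray cast iron: M = 48.2 kN·m per $
  CFRP laminate: M = 10.9 kN·m per $
  bronze: M = 5.83 kN·m per $
  nickel superalloy: M = 3.10 kN·m per $
  molybdenum: M = 1.20 kN·m per $
  beryllium: M = 0.254 kN·m per $
The maximum is for concrete.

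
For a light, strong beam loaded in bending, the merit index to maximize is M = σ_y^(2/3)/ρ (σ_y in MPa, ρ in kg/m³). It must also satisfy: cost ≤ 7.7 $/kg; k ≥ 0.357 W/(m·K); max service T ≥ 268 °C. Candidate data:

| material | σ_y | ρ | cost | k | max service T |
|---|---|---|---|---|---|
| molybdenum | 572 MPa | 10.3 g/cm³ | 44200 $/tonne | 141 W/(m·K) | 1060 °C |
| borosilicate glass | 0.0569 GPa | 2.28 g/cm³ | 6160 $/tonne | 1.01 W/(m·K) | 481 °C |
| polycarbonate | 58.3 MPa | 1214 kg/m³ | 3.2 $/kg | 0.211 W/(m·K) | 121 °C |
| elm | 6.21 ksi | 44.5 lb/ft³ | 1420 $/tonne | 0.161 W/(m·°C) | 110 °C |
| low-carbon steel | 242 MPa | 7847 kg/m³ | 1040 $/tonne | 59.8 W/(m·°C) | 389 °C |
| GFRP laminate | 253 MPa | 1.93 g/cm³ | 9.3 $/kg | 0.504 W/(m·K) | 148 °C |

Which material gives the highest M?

Screen on constraints: cost ≤ 7.7 $/kg; k ≥ 0.357 W/(m·K); max service T ≥ 268 °C. Survivors: borosilicate glass, low-carbon steel.
Convert each candidate to consistent units, then evaluate M:
  borosilicate glass: σ_y = 56.90 MPa, ρ = 2280 kg/m³
  low-carbon steel: σ_y = 242.0 MPa, ρ = 7847 kg/m³
  borosilicate glass: M = 6.49×10⁻³
  low-carbon steel: M = 4.95×10⁻³
Highest index: borosilicate glass.

borosilicate glass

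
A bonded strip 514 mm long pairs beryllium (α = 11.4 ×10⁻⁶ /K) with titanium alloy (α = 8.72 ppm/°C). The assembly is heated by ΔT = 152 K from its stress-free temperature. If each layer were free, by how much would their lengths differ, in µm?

209 µm

Δα = |11.4 − 8.72|×10⁻⁶/K = 2.68×10⁻⁶/K.
ΔL_mismatch = Δα·L·ΔT = 2.68×10⁻⁶ × 514.0 mm × 152.0 K = 209 µm.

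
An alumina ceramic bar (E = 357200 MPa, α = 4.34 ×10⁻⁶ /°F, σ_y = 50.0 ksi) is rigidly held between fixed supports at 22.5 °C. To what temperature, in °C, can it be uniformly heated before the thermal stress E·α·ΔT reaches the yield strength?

146 °C

E = 357200 MPa = 357.2 GPa.
α = 4.34×10⁻⁶/°F × 9/5 = 7.81×10⁻⁶/K.
σ_y = 50.0 ksi = 344.7 MPa.
E·α·ΔT = 344.7 MPa ⇒ ΔT = 344.7 / (357.2×10³ × 7.81×10⁻⁶) = 123.5 K.
T = 22.5 + 123.5 = 146.0 °C.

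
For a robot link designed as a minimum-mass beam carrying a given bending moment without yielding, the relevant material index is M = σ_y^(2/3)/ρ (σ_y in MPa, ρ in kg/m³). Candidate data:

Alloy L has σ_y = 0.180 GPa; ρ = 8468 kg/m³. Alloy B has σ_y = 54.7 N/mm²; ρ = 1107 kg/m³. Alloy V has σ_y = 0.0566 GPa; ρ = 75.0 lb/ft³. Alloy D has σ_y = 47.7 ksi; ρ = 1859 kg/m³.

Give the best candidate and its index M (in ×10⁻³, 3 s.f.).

alloy D, M = 25.6×10⁻³

After converting to SI:
  alloy L: σ_y = 180.0 MPa, ρ = 8468 kg/m³
  alloy B: σ_y = 54.70 MPa, ρ = 1107 kg/m³
  alloy V: σ_y = 56.60 MPa, ρ = 1201 kg/m³
  alloy D: σ_y = 328.9 MPa, ρ = 1859 kg/m³
  alloy D: M = 25.6×10⁻³
  alloy B: M = 13.0×10⁻³
  alloy V: M = 12.3×10⁻³
  alloy L: M = 3.76×10⁻³
Alloy D ranks first.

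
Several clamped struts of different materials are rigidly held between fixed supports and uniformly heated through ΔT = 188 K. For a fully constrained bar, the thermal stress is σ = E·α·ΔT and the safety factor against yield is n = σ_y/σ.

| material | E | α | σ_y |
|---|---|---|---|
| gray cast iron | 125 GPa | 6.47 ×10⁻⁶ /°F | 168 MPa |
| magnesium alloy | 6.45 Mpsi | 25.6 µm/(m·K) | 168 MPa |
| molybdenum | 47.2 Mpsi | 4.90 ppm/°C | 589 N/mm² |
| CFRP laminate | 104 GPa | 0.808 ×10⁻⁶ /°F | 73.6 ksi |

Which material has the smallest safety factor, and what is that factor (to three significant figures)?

gray cast iron, n = 0.614

Converting E to GPa, α to ×10⁻⁶/K, σ_y to MPa, then σ and n for each:
  gray cast iron: E = 125.0, α = 11.6, σ_y = 168.0 → σ = 274 MPa, n = 0.614
  magnesium alloy: E = 44.47, α = 25.6, σ_y = 168.0 → σ = 214 MPa, n = 0.785
  molybdenum: E = 325.4, α = 4.90, σ_y = 589.0 → σ = 300 MPa, n = 1.96
  CFRP laminate: E = 104.0, α = 1.45, σ_y = 507.5 → σ = 28.4 MPa, n = 17.8
Gray cast iron has the lowest safety factor, n = 0.614.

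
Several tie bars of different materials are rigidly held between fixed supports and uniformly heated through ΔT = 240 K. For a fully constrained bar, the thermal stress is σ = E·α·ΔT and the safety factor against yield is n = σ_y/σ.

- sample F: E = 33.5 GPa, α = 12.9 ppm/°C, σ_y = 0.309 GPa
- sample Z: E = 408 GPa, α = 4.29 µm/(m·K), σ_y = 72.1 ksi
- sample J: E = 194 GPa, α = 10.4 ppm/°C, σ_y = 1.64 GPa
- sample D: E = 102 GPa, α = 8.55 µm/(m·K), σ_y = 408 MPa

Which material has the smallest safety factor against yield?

sample Z

In consistent units (E in GPa, α in ×10⁻⁶/K, σ_y in MPa):
  sample F: E = 33.50, α = 12.9, σ_y = 309.0 → σ = 104 MPa, n = 2.98
  sample Z: E = 408.0, α = 4.29, σ_y = 497.1 → σ = 420 MPa, n = 1.18
  sample J: E = 194.0, α = 10.4, σ_y = 1640 → σ = 484 MPa, n = 3.39
  sample D: E = 102.0, α = 8.55, σ_y = 408.0 → σ = 209 MPa, n = 1.95
Smallest n: sample Z with n = 1.18.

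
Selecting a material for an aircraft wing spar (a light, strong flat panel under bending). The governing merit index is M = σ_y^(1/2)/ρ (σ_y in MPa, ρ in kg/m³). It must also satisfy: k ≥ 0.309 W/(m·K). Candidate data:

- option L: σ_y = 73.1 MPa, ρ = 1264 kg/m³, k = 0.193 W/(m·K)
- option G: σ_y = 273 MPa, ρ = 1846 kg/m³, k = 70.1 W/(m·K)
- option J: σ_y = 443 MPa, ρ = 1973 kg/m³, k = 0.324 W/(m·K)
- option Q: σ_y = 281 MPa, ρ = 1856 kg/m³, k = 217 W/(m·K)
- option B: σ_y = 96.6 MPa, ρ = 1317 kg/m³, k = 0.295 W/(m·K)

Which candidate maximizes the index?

option J

Screen on constraints: k ≥ 0.309 W/(m·K). Survivors: option G, option J, option Q.
Per-candidate index values:
  option J: M = 10.7×10⁻³
  option Q: M = 9.03×10⁻³
  option G: M = 8.95×10⁻³
Option J ranks first.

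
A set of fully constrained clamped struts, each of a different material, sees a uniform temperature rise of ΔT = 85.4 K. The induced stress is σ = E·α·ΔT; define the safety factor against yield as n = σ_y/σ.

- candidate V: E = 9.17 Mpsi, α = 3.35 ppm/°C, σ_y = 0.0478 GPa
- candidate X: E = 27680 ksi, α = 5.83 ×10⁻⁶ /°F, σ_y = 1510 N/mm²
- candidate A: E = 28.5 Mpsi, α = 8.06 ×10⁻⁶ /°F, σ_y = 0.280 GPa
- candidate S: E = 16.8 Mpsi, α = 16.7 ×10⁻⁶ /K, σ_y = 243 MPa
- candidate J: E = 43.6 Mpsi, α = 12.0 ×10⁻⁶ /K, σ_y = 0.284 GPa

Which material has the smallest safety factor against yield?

candidate J

Per material, after unit conversion:
  candidate V: E = 63.22, α = 3.35, σ_y = 47.80 → σ = 18.1 MPa, n = 2.64
  candidate X: E = 190.8, α = 10.5, σ_y = 1510 → σ = 171 MPa, n = 8.83
  candidate A: E = 196.5, α = 14.5, σ_y = 280.0 → σ = 243 MPa, n = 1.15
  candidate S: E = 115.8, α = 16.7, σ_y = 243.0 → σ = 165 MPa, n = 1.47
  candidate J: E = 300.6, α = 12.0, σ_y = 284.0 → σ = 308 MPa, n = 0.922
The minimum is candidate J at n = 0.922.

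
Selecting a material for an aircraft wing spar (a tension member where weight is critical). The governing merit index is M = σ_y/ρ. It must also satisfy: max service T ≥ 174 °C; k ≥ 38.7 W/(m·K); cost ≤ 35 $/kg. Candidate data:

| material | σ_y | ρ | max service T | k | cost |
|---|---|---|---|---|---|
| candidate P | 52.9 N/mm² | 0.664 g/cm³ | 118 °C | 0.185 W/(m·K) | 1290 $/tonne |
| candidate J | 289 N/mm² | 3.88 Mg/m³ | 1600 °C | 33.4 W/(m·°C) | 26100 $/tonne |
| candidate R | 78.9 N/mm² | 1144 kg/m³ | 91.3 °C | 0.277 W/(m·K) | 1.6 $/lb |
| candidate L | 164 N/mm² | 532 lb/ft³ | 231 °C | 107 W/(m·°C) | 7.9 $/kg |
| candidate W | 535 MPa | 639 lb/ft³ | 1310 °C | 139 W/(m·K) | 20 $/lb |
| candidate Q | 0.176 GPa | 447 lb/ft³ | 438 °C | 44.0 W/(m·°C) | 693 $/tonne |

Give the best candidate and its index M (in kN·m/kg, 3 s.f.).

candidate Q, M = 24.6 kN·m/kg

Screen on constraints: max service T ≥ 174 °C; k ≥ 38.7 W/(m·K); cost ≤ 35 $/kg. Survivors: candidate L, candidate Q.
Normalizing units and computing the index:
  candidate L: σ_y = 164.0 MPa, ρ = 8522 kg/m³
  candidate Q: σ_y = 176.0 MPa, ρ = 7160 kg/m³
  candidate Q: M = 24.6 kN·m/kg
  candidate L: M = 19.2 kN·m/kg
The maximum is for candidate Q.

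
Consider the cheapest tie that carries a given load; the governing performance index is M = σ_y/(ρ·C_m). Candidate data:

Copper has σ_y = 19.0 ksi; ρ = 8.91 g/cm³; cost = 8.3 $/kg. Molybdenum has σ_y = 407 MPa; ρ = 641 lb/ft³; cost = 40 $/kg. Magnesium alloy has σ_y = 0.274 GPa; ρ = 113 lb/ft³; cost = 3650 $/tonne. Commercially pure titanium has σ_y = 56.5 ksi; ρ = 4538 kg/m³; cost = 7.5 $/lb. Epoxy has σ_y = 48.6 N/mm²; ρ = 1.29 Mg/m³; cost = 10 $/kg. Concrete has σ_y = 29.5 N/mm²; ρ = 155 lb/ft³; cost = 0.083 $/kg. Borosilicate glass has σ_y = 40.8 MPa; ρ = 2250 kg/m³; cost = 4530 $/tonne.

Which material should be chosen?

concrete

After converting to SI:
  copper: σ_y = 131.0 MPa, ρ = 8910 kg/m³, cost = 8.300 $/kg
  molybdenum: σ_y = 407.0 MPa, ρ = 10270 kg/m³, cost = 40.00 $/kg
  magnesium alloy: σ_y = 274.0 MPa, ρ = 1810 kg/m³, cost = 3.650 $/kg
  commercially pure titanium: σ_y = 389.6 MPa, ρ = 4538 kg/m³, cost = 16.53 $/kg
  epoxy: σ_y = 48.60 MPa, ρ = 1290 kg/m³, cost = 10.00 $/kg
  concrete: σ_y = 29.50 MPa, ρ = 2483 kg/m³, cost = 0.08300 $/kg
  borosilicate glass: σ_y = 40.80 MPa, ρ = 2250 kg/m³, cost = 4.530 $/kg
  concrete: M = 143 kN·m per $
  magnesium alloy: M = 41.5 kN·m per $
  commercially pure titanium: M = 5.19 kN·m per $
  borosilicate glass: M = 4.00 kN·m per $
  epoxy: M = 3.77 kN·m per $
  copper: M = 1.77 kN·m per $
  molybdenum: M = 0.991 kN·m per $
Highest index: concrete.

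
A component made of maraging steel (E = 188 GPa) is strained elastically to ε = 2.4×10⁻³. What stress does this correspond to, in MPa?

σ = E·ε = 188000 MPa × 2.4×10⁻³ = 451 MPa.

451 MPa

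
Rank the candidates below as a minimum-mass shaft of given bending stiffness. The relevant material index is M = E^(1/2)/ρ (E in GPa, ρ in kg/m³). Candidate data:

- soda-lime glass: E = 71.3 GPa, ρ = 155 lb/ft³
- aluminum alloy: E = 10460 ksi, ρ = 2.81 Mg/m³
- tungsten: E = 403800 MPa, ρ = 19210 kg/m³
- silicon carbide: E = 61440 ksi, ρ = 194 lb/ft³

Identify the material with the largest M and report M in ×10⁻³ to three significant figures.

silicon carbide, M = 6.62×10⁻³

Convert each candidate to consistent units, then evaluate M:
  soda-lime glass: E = 71.30 GPa, ρ = 2483 kg/m³
  aluminum alloy: E = 72.12 GPa, ρ = 2810 kg/m³
  tungsten: E = 403.8 GPa, ρ = 19210 kg/m³
  silicon carbide: E = 423.6 GPa, ρ = 3108 kg/m³
  silicon carbide: M = 6.62×10⁻³
  soda-lime glass: M = 3.40×10⁻³
  aluminum alloy: M = 3.02×10⁻³
  tungsten: M = 1.05×10⁻³
Silicon carbide ranks first.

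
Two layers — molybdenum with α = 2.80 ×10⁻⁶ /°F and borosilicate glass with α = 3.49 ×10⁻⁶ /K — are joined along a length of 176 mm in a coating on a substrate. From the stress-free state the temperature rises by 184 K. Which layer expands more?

molybdenum

molybdenum: α = 2.80×10⁻⁶/°F × 9/5 = 5.04×10⁻⁶/K.
α(molybdenum) = 5.04×10⁻⁶/K vs α(borosilicate glass) = 3.49×10⁻⁶/K.
Higher α expands more for the same ΔT: molybdenum.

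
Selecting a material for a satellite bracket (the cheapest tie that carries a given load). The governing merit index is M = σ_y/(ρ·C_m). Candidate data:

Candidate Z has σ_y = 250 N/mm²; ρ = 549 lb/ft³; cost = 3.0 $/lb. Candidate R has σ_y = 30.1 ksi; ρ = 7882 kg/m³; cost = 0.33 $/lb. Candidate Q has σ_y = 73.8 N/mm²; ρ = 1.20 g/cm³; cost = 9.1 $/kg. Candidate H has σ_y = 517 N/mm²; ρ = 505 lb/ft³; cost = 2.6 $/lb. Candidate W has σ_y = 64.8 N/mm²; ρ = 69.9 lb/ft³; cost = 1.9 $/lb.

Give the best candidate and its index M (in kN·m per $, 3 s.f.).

candidate R, M = 36.2 kN·m per $

Normalizing units and computing the index:
  candidate Z: σ_y = 250.0 MPa, ρ = 8794 kg/m³, cost = 6.614 $/kg
  candidate R: σ_y = 207.5 MPa, ρ = 7882 kg/m³, cost = 0.7275 $/kg
  candidate Q: σ_y = 73.80 MPa, ρ = 1200 kg/m³, cost = 9.100 $/kg
  candidate H: σ_y = 517.0 MPa, ρ = 8089 kg/m³, cost = 5.732 $/kg
  candidate W: σ_y = 64.80 MPa, ρ = 1120 kg/m³, cost = 4.189 $/kg
  candidate R: M = 36.2 kN·m per $
  candidate W: M = 13.8 kN·m per $
  candidate H: M = 11.2 kN·m per $
  candidate Q: M = 6.76 kN·m per $
  candidate Z: M = 4.30 kN·m per $
Candidate R has the largest M.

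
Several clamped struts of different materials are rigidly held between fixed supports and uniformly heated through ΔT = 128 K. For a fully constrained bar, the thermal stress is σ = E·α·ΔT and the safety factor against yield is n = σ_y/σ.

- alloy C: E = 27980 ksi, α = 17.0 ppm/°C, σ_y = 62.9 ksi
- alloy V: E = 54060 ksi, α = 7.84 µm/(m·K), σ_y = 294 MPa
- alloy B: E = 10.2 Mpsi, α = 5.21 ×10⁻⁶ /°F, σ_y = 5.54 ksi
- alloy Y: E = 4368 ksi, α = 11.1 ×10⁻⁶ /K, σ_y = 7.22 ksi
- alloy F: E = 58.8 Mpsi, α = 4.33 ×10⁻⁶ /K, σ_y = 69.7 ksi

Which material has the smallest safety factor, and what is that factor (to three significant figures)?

Converting E to GPa, α to ×10⁻⁶/K, σ_y to MPa, then σ and n for each:
  alloy C: E = 192.9, α = 17.0, σ_y = 433.7 → σ = 420 MPa, n = 1.03
  alloy V: E = 372.7, α = 7.84, σ_y = 294.0 → σ = 374 MPa, n = 0.786
  alloy B: E = 70.33, α = 9.38, σ_y = 38.20 → σ = 84.4 MPa, n = 0.452
  alloy Y: E = 30.12, α = 11.1, σ_y = 49.78 → σ = 42.8 MPa, n = 1.16
  alloy F: E = 405.4, α = 4.33, σ_y = 480.6 → σ = 225 MPa, n = 2.14
Alloy B has the lowest safety factor, n = 0.452.

alloy B, n = 0.452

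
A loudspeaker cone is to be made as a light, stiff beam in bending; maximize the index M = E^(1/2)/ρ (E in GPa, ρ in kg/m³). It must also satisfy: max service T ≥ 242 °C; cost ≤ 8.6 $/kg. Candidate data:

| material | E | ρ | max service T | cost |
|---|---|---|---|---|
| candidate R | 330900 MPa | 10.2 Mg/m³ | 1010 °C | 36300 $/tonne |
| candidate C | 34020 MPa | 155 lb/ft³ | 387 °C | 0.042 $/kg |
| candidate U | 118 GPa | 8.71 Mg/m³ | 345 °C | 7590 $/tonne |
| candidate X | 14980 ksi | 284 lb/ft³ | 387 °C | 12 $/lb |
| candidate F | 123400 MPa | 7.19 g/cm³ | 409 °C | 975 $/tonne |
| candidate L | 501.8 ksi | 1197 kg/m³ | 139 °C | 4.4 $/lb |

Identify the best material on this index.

candidate C

Screen on constraints: max service T ≥ 242 °C; cost ≤ 8.6 $/kg. Survivors: candidate C, candidate U, candidate F.
After converting to SI:
  candidate C: E = 34.02 GPa, ρ = 2483 kg/m³
  candidate U: E = 118.0 GPa, ρ = 8710 kg/m³
  candidate F: E = 123.4 GPa, ρ = 7190 kg/m³
  candidate C: M = 2.35×10⁻³
  candidate F: M = 1.55×10⁻³
  candidate U: M = 1.25×10⁻³
Candidate C has the largest M.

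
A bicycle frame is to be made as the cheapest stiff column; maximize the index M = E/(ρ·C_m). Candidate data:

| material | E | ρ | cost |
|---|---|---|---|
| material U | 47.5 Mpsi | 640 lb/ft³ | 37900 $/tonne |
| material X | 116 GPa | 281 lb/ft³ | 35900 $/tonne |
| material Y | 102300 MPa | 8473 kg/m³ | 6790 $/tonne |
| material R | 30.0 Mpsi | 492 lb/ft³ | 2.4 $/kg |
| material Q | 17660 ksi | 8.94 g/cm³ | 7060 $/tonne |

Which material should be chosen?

material R

Putting every candidate on a common basis:
  material U: E = 327.5 GPa, ρ = 10250 kg/m³, cost = 37.90 $/kg
  material X: E = 116.0 GPa, ρ = 4501 kg/m³, cost = 35.90 $/kg
  material Y: E = 102.3 GPa, ρ = 8473 kg/m³, cost = 6.790 $/kg
  material R: E = 206.8 GPa, ρ = 7881 kg/m³, cost = 2.400 $/kg
  material Q: E = 121.8 GPa, ρ = 8940 kg/m³, cost = 7.060 $/kg
  material R: M = 10.9 MN·m per $
  material Q: M = 1.93 MN·m per $
  material Y: M = 1.78 MN·m per $
  material U: M = 0.843 MN·m per $
  material X: M = 0.718 MN·m per $
Material R ranks first.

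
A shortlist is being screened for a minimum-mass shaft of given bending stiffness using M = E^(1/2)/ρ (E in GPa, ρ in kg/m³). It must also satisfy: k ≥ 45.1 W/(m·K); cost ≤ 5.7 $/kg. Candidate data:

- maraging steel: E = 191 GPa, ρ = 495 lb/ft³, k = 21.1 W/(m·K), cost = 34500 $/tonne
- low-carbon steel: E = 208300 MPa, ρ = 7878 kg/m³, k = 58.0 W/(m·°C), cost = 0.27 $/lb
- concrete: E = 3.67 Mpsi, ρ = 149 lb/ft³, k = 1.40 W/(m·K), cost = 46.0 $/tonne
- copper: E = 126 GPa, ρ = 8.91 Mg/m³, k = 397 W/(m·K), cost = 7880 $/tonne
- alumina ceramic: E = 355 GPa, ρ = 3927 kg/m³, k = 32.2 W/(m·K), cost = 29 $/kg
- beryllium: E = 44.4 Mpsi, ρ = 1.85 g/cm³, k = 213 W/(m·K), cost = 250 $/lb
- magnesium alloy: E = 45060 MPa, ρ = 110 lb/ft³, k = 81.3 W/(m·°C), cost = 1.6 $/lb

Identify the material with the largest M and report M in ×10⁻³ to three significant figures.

magnesium alloy, M = 3.81×10⁻³

Screen on constraints: k ≥ 45.1 W/(m·K); cost ≤ 5.7 $/kg. Survivors: low-carbon steel, magnesium alloy.
Convert each candidate to consistent units, then evaluate M:
  low-carbon steel: E = 208.3 GPa, ρ = 7878 kg/m³
  magnesium alloy: E = 45.06 GPa, ρ = 1762 kg/m³
  magnesium alloy: M = 3.81×10⁻³
  low-carbon steel: M = 1.83×10⁻³
Highest index: magnesium alloy.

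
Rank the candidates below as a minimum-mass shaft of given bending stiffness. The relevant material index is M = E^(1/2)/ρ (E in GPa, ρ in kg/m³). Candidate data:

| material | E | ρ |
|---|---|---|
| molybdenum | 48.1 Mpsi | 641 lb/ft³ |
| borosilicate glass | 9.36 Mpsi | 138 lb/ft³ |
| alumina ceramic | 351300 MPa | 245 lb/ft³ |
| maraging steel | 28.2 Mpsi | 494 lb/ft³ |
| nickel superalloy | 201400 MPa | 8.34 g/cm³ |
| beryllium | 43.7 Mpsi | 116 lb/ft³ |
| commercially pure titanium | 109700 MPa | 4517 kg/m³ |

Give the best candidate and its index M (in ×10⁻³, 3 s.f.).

beryllium, M = 9.34×10⁻³

Putting every candidate on a common basis:
  molybdenum: E = 331.6 GPa, ρ = 10270 kg/m³
  borosilicate glass: E = 64.53 GPa, ρ = 2211 kg/m³
  alumina ceramic: E = 351.3 GPa, ρ = 3925 kg/m³
  maraging steel: E = 194.4 GPa, ρ = 7913 kg/m³
  nickel superalloy: E = 201.4 GPa, ρ = 8340 kg/m³
  beryllium: E = 301.3 GPa, ρ = 1858 kg/m³
  commercially pure titanium: E = 109.7 GPa, ρ = 4517 kg/m³
  beryllium: M = 9.34×10⁻³
  alumina ceramic: M = 4.78×10⁻³
  borosilicate glass: M = 3.63×10⁻³
  commercially pure titanium: M = 2.32×10⁻³
  molybdenum: M = 1.77×10⁻³
  maraging steel: M = 1.76×10⁻³
  nickel superalloy: M = 1.70×10⁻³
Highest index: beryllium.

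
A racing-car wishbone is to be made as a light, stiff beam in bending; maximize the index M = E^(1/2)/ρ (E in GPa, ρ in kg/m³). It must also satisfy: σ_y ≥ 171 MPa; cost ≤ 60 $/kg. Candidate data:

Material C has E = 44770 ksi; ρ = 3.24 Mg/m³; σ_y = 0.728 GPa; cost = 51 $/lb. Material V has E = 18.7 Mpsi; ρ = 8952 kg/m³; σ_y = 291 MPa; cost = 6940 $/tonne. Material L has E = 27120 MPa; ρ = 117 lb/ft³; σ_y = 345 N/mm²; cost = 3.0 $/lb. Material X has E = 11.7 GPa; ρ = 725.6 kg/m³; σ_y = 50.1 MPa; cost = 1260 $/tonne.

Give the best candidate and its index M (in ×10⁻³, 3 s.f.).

Screen on constraints: σ_y ≥ 171 MPa; cost ≤ 60 $/kg. Survivors: material V, material L.
Putting every candidate on a common basis:
  material V: E = 128.9 GPa, ρ = 8952 kg/m³
  material L: E = 27.12 GPa, ρ = 1874 kg/m³
  material L: M = 2.78×10⁻³
  material V: M = 1.27×10⁻³
The maximum is for material L.

material L, M = 2.78×10⁻³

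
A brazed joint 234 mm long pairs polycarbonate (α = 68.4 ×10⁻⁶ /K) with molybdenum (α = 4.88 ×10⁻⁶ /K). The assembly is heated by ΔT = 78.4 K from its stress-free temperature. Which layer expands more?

polycarbonate

α(polycarbonate) = 68.4×10⁻⁶/K vs α(molybdenum) = 4.88×10⁻⁶/K.
Higher α expands more for the same ΔT: polycarbonate.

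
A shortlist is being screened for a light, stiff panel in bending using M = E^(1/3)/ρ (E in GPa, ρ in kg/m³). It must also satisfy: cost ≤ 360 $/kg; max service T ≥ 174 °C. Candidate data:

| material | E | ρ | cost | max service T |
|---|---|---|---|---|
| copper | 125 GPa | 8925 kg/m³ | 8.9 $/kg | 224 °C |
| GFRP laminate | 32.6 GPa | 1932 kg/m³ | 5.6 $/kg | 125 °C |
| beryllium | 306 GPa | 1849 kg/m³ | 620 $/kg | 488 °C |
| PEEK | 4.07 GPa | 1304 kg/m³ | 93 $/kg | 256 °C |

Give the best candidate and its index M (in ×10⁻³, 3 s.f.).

Screen on constraints: cost ≤ 360 $/kg; max service T ≥ 174 °C. Survivors: copper, PEEK.
Evaluate M for each candidate:
  PEEK: M = 1.22×10⁻³
  copper: M = 0.560×10⁻³
PEEK ranks first.

PEEK, M = 1.22×10⁻³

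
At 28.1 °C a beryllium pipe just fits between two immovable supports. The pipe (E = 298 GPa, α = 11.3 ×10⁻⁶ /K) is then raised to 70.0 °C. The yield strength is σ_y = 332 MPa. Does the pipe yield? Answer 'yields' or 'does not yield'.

does not yield

ΔT = 41.90 K. Constrained thermal stress σ = E·α·ΔT = 298.0×10³ MPa × 11.3×10⁻⁶ × 41.90 = 141 MPa (compressive).
Compare to σ_y = 332 MPa: σ < σ_y, so it does not yield.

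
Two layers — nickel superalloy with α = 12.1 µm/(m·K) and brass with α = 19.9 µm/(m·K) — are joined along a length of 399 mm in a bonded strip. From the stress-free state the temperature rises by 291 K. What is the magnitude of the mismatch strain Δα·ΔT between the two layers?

2.27×10⁻³

Δα = |12.1 − 19.9|×10⁻⁶/K = 7.80×10⁻⁶/K.
Mismatch strain = Δα·ΔT = 7.80×10⁻⁶ × 291.0 = 2.27×10⁻³.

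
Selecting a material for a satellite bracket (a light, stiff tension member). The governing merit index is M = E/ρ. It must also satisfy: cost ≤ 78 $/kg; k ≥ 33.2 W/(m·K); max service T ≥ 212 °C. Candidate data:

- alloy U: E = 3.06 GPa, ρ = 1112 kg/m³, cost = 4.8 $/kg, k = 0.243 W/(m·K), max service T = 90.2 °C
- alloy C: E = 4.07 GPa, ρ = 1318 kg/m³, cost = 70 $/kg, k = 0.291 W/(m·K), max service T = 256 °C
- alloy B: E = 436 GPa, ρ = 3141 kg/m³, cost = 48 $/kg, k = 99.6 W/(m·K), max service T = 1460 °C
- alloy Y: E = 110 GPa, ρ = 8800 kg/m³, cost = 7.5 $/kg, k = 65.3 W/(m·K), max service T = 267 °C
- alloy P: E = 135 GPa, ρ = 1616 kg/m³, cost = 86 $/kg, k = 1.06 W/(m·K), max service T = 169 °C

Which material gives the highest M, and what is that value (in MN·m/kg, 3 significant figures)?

Screen on constraints: cost ≤ 78 $/kg; k ≥ 33.2 W/(m·K); max service T ≥ 212 °C. Survivors: alloy B, alloy Y.
Evaluate M for each candidate:
  alloy B: M = 139 MN·m/kg
  alloy Y: M = 12.5 MN·m/kg
The maximum is for alloy B.

alloy B, M = 139 MN·m/kg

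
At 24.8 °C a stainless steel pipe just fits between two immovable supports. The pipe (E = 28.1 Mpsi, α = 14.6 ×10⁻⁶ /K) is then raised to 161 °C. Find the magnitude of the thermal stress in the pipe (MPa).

385 MPa

E = 28.1 Mpsi = 193.7 GPa.
ΔT = 136.2 K. Constrained thermal stress σ = E·α·ΔT = 193.7×10³ MPa × 14.6×10⁻⁶ × 136.2 = 385 MPa (compressive).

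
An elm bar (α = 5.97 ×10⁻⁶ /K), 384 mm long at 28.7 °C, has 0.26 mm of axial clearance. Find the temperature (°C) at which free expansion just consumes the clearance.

142 °C

α·L₀·ΔT = 0.26 mm ⇒ ΔT = 0.26 / (5.97×10⁻⁶ × 384.0) = 113.4 K.
T = 28.7 + 113.4 = 142.1 °C.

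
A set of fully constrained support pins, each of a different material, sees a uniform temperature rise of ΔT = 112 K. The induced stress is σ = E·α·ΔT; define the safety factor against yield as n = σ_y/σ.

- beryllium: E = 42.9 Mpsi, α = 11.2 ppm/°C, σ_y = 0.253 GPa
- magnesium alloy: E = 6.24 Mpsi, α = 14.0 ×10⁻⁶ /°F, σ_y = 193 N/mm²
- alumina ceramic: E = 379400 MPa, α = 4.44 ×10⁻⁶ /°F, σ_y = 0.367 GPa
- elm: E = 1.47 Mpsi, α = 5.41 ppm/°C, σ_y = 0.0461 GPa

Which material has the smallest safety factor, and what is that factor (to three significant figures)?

beryllium, n = 0.682

With everything in SI (GPa, ×10⁻⁶/K, MPa):
  beryllium: E = 295.8, α = 11.2, σ_y = 253.0 → σ = 371 MPa, n = 0.682
  magnesium alloy: E = 43.02, α = 25.2, σ_y = 193.0 → σ = 121 MPa, n = 1.59
  alumina ceramic: E = 379.4, α = 7.99, σ_y = 367.0 → σ = 340 MPa, n = 1.08
  elm: E = 10.14, α = 5.41, σ_y = 46.10 → σ = 6.14 MPa, n = 7.51
Beryllium has the lowest safety factor, n = 0.682.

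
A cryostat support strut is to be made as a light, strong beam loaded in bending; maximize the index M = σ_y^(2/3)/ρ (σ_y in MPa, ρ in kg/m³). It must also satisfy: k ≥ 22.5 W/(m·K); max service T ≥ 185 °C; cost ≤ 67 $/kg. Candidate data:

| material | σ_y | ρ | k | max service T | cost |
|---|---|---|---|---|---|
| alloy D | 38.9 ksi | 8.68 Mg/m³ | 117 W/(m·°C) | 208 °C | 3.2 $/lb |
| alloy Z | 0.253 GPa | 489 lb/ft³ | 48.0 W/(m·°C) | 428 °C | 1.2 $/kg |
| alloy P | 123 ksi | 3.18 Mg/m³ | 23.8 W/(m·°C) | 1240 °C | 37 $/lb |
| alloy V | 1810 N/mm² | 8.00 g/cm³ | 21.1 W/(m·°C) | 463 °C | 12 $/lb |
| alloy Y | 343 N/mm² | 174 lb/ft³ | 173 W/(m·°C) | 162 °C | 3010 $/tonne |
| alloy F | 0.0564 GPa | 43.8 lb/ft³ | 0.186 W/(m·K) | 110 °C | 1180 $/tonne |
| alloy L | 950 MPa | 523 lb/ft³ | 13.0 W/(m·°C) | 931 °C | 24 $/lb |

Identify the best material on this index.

Screen on constraints: k ≥ 22.5 W/(m·K); max service T ≥ 185 °C; cost ≤ 67 $/kg. Survivors: alloy D, alloy Z.
After converting to SI:
  alloy D: σ_y = 268.2 MPa, ρ = 8680 kg/m³
  alloy Z: σ_y = 253.0 MPa, ρ = 7833 kg/m³
  alloy Z: M = 5.11×10⁻³
  alloy D: M = 4.79×10⁻³
The maximum is for alloy Z.

alloy Z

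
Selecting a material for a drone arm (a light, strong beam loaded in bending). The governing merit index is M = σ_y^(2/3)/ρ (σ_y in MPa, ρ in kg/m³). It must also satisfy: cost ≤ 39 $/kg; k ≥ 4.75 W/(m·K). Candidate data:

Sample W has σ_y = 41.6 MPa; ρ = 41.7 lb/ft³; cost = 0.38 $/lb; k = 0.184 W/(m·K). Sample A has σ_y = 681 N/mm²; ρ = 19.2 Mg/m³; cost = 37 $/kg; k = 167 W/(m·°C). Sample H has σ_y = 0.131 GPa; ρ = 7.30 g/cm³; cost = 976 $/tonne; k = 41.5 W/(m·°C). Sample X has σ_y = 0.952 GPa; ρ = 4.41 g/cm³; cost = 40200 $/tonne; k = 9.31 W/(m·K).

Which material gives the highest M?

sample A

Screen on constraints: cost ≤ 39 $/kg; k ≥ 4.75 W/(m·K). Survivors: sample A, sample H.
Normalizing units and computing the index:
  sample A: σ_y = 681.0 MPa, ρ = 19200 kg/m³
  sample H: σ_y = 131.0 MPa, ρ = 7300 kg/m³
  sample A: M = 4.03×10⁻³
  sample H: M = 3.53×10⁻³
Sample A ranks first.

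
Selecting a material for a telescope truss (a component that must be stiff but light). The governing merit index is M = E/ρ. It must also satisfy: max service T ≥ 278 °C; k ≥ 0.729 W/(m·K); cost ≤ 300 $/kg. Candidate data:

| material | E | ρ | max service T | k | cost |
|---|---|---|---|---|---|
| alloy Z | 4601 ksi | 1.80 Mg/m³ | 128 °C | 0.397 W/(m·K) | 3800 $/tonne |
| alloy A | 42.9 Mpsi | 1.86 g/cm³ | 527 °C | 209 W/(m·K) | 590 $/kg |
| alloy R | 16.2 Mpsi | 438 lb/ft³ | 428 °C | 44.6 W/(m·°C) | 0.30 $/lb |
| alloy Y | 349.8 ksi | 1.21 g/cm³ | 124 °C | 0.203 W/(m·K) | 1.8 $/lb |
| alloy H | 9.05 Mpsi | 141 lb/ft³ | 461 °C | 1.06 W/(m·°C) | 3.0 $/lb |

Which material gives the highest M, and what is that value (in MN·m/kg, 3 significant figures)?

Screen on constraints: max service T ≥ 278 °C; k ≥ 0.729 W/(m·K); cost ≤ 300 $/kg. Survivors: alloy R, alloy H.
Normalizing units and computing the index:
  alloy R: E = 111.7 GPa, ρ = 7016 kg/m³
  alloy H: E = 62.40 GPa, ρ = 2259 kg/m³
  alloy H: M = 27.6 MN·m/kg
  alloy R: M = 15.9 MN·m/kg
Alloy H has the largest M.

alloy H, M = 27.6 MN·m/kg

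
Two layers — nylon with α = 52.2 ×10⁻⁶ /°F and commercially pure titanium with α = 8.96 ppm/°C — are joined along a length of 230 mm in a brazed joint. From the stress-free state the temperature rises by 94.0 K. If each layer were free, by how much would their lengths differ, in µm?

1840 µm

nylon: α = 52.2×10⁻⁶/°F × 9/5 = 94.0×10⁻⁶/K.
Δα = |94.0 − 8.96|×10⁻⁶/K = 85.0×10⁻⁶/K.
ΔL_mismatch = Δα·L·ΔT = 85.0×10⁻⁶ × 230.0 mm × 94.0 K = 1840 µm.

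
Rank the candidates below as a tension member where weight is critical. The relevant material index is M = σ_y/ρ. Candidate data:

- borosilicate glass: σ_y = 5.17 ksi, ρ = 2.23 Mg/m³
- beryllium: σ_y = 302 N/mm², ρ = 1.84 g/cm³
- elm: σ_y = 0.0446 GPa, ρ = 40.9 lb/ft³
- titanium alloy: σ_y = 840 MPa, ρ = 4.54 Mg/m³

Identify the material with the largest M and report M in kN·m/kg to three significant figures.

After converting to SI:
  borosilicate glass: σ_y = 35.65 MPa, ρ = 2230 kg/m³
  beryllium: σ_y = 302.0 MPa, ρ = 1840 kg/m³
  elm: σ_y = 44.60 MPa, ρ = 655.2 kg/m³
  titanium alloy: σ_y = 840.0 MPa, ρ = 4540 kg/m³
  titanium alloy: M = 185 kN·m/kg
  beryllium: M = 164 kN·m/kg
  elm: M = 68.1 kN·m/kg
  borosilicate glass: M = 16.0 kN·m/kg
Titanium alloy ranks first.

titanium alloy, M = 185 kN·m/kg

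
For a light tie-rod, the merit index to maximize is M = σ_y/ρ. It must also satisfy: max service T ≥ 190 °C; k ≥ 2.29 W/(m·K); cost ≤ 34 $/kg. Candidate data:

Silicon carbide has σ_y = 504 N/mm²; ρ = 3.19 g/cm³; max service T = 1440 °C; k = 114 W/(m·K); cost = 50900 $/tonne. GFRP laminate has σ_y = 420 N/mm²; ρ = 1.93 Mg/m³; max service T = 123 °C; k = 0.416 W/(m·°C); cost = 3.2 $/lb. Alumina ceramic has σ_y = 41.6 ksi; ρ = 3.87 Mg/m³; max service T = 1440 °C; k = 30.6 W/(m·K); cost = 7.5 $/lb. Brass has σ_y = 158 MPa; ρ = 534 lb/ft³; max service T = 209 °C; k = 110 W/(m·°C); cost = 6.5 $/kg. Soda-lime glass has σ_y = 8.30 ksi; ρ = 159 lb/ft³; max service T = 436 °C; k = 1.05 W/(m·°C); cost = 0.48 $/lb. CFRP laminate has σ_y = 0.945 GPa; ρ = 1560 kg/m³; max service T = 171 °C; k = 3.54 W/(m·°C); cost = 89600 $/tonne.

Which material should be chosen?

Screen on constraints: max service T ≥ 190 °C; k ≥ 2.29 W/(m·K); cost ≤ 34 $/kg. Survivors: alumina ceramic, brass.
Putting every candidate on a common basis:
  alumina ceramic: σ_y = 286.8 MPa, ρ = 3870 kg/m³
  brass: σ_y = 158.0 MPa, ρ = 8554 kg/m³
  alumina ceramic: M = 74.1 kN·m/kg
  brass: M = 18.5 kN·m/kg
Highest index: alumina ceramic.

alumina ceramic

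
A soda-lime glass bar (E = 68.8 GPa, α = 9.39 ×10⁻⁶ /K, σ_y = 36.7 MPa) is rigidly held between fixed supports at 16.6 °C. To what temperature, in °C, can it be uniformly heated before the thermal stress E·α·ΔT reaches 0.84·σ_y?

64.3 °C

E·α·ΔT = 30.83 MPa ⇒ ΔT = 30.83 / (68.80×10³ × 9.39×10⁻⁶) = 47.72 K.
T = 16.6 + 47.72 = 64.32 °C.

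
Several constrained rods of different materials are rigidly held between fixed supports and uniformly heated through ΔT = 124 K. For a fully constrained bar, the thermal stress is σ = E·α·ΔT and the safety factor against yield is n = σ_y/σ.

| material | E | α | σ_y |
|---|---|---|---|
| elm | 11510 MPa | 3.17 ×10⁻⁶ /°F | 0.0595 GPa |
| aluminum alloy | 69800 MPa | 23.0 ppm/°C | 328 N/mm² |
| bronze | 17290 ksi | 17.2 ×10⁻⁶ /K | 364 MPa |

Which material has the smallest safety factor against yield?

With everything in SI (GPa, ×10⁻⁶/K, MPa):
  elm: E = 11.51, α = 5.71, σ_y = 59.50 → σ = 8.14 MPa, n = 7.31
  aluminum alloy: E = 69.80, α = 23.0, σ_y = 328.0 → σ = 199 MPa, n = 1.65
  bronze: E = 119.2, α = 17.2, σ_y = 364.0 → σ = 254 MPa, n = 1.43
The minimum is bronze at n = 1.43.

bronze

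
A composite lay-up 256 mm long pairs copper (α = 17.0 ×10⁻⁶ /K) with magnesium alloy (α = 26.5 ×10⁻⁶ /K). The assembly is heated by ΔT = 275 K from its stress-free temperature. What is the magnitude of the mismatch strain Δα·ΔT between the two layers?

2.61×10⁻³

Δα = |17.0 − 26.5|×10⁻⁶/K = 9.50×10⁻⁶/K.
Mismatch strain = Δα·ΔT = 9.50×10⁻⁶ × 275.0 = 2.61×10⁻³.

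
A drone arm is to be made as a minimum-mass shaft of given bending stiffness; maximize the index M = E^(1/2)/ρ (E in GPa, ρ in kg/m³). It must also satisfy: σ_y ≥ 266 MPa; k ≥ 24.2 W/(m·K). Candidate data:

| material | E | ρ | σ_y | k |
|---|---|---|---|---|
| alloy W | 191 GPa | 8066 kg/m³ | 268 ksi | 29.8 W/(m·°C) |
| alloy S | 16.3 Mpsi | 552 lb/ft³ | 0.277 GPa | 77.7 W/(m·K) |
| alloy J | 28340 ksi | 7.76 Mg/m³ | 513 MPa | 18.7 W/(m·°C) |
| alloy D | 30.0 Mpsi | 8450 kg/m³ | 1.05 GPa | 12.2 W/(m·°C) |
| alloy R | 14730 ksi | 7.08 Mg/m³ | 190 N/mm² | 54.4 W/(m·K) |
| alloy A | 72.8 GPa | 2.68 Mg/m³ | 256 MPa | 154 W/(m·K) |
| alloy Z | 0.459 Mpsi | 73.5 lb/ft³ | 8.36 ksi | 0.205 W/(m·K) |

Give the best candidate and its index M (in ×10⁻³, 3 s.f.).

alloy W, M = 1.71×10⁻³

Screen on constraints: σ_y ≥ 266 MPa; k ≥ 24.2 W/(m·K). Survivors: alloy W, alloy S.
Putting every candidate on a common basis:
  alloy W: E = 191.0 GPa, ρ = 8066 kg/m³
  alloy S: E = 112.4 GPa, ρ = 8842 kg/m³
  alloy W: M = 1.71×10⁻³
  alloy S: M = 1.20×10⁻³
Highest index: alloy W.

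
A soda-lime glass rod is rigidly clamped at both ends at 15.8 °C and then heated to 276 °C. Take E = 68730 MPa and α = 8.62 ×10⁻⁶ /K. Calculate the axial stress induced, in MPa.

E = 68730 MPa = 68.73 GPa.
ΔT = 260.2 K. Constrained thermal stress σ = E·α·ΔT = 68.73×10³ MPa × 8.62×10⁻⁶ × 260.2 = 154 MPa (compressive).

154 MPa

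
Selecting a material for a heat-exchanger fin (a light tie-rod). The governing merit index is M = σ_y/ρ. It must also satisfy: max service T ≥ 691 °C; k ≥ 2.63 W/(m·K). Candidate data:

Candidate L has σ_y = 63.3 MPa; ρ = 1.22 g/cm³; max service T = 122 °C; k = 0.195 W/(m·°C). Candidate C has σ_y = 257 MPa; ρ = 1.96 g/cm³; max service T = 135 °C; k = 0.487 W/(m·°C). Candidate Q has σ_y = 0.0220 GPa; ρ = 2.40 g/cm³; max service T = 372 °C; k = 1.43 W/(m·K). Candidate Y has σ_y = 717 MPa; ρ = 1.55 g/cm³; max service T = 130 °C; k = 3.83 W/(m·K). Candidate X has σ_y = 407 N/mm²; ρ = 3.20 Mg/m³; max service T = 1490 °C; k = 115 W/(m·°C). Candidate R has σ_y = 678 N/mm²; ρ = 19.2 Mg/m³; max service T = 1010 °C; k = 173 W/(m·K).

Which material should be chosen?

Screen on constraints: max service T ≥ 691 °C; k ≥ 2.63 W/(m·K). Survivors: candidate X, candidate R.
After converting to SI:
  candidate X: σ_y = 407.0 MPa, ρ = 3200 kg/m³
  candidate R: σ_y = 678.0 MPa, ρ = 19200 kg/m³
  candidate X: M = 127 kN·m/kg
  candidate R: M = 35.3 kN·m/kg
The maximum is for candidate X.

candidate X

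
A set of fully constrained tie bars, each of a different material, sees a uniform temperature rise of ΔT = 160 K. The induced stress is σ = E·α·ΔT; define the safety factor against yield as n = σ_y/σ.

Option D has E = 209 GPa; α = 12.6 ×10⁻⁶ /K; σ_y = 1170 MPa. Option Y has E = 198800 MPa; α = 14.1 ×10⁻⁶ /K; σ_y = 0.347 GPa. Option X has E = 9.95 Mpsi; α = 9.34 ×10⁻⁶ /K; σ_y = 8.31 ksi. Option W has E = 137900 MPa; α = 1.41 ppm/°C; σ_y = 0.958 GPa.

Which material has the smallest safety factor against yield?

With everything in SI (GPa, ×10⁻⁶/K, MPa):
  option D: E = 209.0, α = 12.6, σ_y = 1170 → σ = 421 MPa, n = 2.78
  option Y: E = 198.8, α = 14.1, σ_y = 347.0 → σ = 448 MPa, n = 0.774
  option X: E = 68.60, α = 9.34, σ_y = 57.30 → σ = 103 MPa, n = 0.559
  option W: E = 137.9, α = 1.41, σ_y = 958.0 → σ = 31.1 MPa, n = 30.8
The minimum is option X at n = 0.559.

option X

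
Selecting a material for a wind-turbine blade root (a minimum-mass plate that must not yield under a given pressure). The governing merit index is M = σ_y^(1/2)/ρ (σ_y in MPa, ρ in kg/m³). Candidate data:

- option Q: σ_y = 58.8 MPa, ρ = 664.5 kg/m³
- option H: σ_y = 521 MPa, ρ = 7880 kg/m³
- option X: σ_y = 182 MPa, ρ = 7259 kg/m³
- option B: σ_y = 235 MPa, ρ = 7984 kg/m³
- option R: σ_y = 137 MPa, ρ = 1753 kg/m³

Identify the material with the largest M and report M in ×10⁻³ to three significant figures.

option Q, M = 11.5×10⁻³

Per-candidate index values:
  option Q: M = 11.5×10⁻³
  option R: M = 6.68×10⁻³
  option H: M = 2.90×10⁻³
  option B: M = 1.92×10⁻³
  option X: M = 1.86×10⁻³
Highest index: option Q.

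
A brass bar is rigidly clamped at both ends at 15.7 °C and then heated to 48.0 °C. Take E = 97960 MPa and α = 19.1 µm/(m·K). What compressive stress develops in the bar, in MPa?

E = 97960 MPa = 97.96 GPa.
ΔT = 32.30 K. Constrained thermal stress σ = E·α·ΔT = 97.96×10³ MPa × 19.1×10⁻⁶ × 32.30 = 60.4 MPa (compressive).

60.4 MPa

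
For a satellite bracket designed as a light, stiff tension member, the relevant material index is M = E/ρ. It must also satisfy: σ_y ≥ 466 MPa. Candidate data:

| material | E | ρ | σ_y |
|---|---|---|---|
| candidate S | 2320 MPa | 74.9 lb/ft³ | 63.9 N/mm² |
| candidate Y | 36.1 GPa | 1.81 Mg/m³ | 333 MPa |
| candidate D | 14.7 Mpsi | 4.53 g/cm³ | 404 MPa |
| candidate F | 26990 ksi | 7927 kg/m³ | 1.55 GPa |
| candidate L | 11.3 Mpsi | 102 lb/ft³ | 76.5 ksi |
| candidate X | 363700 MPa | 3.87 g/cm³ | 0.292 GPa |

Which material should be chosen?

candidate L

Screen on constraints: σ_y ≥ 466 MPa. Survivors: candidate F, candidate L.
Convert each candidate to consistent units, then evaluate M:
  candidate F: E = 186.1 GPa, ρ = 7927 kg/m³
  candidate L: E = 77.91 GPa, ρ = 1634 kg/m³
  candidate L: M = 47.7 MN·m/kg
  candidate F: M = 23.5 MN·m/kg
The maximum is for candidate L.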